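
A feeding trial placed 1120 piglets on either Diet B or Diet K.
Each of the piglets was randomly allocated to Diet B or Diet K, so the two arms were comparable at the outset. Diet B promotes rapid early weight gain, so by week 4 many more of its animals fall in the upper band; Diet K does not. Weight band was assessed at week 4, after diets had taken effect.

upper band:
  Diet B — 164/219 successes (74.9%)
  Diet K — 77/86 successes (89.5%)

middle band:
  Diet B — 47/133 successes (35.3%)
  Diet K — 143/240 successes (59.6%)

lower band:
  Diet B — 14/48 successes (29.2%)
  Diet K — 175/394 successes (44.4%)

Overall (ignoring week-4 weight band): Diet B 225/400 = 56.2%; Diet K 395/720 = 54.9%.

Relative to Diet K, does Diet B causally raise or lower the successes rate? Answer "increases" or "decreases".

Stratifying would compare diets among piglets the diets themselves sorted into week-4 weight band groups — a form of selection on an intermediate. The unconditioned pooled rates give the total causal effect.
Pooled: Diet B 56.2% vs Diet K 54.9%; Diet B is higher overall.

increases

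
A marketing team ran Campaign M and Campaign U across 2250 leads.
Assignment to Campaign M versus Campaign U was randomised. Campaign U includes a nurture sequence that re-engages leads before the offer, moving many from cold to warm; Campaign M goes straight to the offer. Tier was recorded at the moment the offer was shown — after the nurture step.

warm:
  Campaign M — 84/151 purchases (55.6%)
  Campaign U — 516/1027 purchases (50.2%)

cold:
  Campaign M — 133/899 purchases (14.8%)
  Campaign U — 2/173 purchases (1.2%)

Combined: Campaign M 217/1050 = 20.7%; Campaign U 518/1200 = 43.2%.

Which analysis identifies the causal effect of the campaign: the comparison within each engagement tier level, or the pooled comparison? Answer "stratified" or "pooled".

Engagement tier here is a post-treatment variable shaped by the campaign; conditioning on it would introduce bias rather than remove it. The overall comparison is the causal one.
Pooled: Campaign M 20.7% vs Campaign U 43.2%; Campaign U is higher overall.

pooled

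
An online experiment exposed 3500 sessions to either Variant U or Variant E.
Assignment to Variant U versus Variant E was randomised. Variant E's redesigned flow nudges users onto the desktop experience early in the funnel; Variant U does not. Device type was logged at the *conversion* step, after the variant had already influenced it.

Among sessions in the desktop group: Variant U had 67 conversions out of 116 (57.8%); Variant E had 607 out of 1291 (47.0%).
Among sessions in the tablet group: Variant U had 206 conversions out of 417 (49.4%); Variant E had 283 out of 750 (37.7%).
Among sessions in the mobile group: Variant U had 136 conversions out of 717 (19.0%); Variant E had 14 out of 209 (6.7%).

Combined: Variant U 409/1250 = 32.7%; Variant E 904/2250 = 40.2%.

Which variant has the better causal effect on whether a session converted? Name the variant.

Device type lies on the pathway variant → device type → outcome, so adjusting for it blocks the indirect effect. For the total causal effect of variant, use the unadjusted pooled rates.
Pooled: Variant U 32.7% vs Variant E 40.2%; Variant E is higher overall.

Variant E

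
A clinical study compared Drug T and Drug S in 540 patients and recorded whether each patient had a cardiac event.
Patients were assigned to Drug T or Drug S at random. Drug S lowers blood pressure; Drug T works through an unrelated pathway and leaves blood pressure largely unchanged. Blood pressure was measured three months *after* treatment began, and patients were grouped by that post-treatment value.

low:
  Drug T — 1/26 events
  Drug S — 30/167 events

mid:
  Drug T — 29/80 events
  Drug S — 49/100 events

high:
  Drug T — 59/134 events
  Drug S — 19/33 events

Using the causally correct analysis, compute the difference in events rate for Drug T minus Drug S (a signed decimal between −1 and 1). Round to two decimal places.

Because the drug influences blood pressure, blood pressure is a post-treatment mediator, not a confounder. Stratifying on it would bias the estimate; the causal effect is the crude pooled difference.
The causal difference is the pooled difference: 0.371 − 0.327 = +0.044.

+0.04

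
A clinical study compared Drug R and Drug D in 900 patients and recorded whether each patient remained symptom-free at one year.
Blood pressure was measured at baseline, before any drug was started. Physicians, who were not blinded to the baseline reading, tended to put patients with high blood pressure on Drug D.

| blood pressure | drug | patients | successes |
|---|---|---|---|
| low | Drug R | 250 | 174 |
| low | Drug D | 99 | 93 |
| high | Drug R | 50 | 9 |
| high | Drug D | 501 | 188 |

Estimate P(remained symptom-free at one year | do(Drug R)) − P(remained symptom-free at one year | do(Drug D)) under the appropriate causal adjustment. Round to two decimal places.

-0.21

Blood pressure is set before the drug has any effect — it is not caused by the drug — and it independently drives the outcome. That makes it a confounder, so the causal comparison is within blood pressure levels.
Adjusting over the population distribution of blood pressure: 0.388·(0.696−0.939) + 0.612·(0.180−0.375) = -0.214.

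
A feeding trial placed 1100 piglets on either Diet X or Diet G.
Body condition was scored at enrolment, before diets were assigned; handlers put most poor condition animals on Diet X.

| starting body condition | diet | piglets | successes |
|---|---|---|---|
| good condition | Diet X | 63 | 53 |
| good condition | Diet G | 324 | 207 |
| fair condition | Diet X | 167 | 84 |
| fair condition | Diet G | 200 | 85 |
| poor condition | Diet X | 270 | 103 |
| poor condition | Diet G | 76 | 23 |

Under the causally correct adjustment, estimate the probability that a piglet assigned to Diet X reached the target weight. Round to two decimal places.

0.58

Starting body condition differs across diets for reasons unrelated to any effect of the diet itself, and it separately predicts the outcome — a classic confounder. We must compare within starting body condition levels.
Standardising Diet X to the population starting body condition mix: 0.352·53/63 + 0.334·84/167 + 0.315·103/270 = 0.584.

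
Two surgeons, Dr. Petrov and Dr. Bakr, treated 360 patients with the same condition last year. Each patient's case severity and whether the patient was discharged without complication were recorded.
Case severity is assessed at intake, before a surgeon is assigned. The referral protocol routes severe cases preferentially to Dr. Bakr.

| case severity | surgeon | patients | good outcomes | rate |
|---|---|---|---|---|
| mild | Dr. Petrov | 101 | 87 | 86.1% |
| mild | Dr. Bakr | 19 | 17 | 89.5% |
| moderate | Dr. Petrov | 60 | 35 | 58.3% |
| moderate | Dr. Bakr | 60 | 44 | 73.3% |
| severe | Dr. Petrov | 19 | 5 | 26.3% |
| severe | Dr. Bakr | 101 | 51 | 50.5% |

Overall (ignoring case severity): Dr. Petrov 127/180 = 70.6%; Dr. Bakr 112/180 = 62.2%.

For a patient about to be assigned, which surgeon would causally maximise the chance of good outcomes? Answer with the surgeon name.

The imbalance in case severity arose from how patients were allocated, not from anything the surgeon did; and case severity independently affects the outcome. The pooled gap is confounded — condition on case severity.
Within each level — mild: 86.1% vs 89.5%; moderate: 58.3% vs 73.3%; severe: 26.3% vs 50.5% — Dr. Bakr is higher every time.

Dr. Bakr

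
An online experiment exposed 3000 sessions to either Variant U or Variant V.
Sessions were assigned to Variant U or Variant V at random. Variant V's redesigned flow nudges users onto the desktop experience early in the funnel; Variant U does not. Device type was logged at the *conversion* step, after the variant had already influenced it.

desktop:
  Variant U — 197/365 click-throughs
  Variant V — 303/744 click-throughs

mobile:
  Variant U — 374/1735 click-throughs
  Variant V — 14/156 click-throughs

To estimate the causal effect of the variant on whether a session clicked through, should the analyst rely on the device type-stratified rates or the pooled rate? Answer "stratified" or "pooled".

Device type here is a post-treatment variable shaped by the variant; conditioning on it would introduce bias rather than remove it. The overall comparison is the causal one.
Pooled: Variant U 27.2% vs Variant V 35.2%; Variant V is higher overall.

pooled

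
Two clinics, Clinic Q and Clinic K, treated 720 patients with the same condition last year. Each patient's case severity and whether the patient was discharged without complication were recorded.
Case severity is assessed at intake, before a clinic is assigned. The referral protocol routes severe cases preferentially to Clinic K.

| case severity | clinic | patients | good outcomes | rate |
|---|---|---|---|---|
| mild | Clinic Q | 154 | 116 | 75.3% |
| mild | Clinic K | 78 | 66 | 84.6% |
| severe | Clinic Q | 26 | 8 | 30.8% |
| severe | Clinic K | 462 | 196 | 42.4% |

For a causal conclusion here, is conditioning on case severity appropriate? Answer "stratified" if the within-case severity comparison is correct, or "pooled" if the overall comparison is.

stratified

Clinic K is higher inside every case severity stratum but Clinic Q is higher in aggregate. Whether to stratify depends on how case severity relates to the clinic.
Here case severity is a common cause — it drives both which clinic a case falls under and the outcome. The crude comparison mixes populations; the stratum-specific rates are the causally relevant ones.
Within each level — mild: 75.3% vs 84.6%; severe: 30.8% vs 42.4% — Clinic K is higher every time.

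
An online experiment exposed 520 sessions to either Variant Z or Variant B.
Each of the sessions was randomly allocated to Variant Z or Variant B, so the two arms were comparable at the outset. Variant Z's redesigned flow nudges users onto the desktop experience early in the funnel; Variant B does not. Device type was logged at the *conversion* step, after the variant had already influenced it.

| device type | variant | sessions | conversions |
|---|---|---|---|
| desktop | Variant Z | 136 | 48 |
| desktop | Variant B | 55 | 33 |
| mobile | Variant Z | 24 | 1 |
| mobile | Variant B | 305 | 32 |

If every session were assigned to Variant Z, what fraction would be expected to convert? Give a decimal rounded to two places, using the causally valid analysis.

0.31

Within every device type level Variant B has the higher rate, yet pooled Variant Z does — Simpson's reversal.
Device type is recorded after the variant and is itself shifted by it — it sits on the causal path from variant to outcome. Conditioning on a mediator would strip out part of the effect we want; the pooled comparison gives the total causal effect.
So P(outcome | do(Variant Z)) is just the pooled rate for Variant Z: 49/160 = 0.306.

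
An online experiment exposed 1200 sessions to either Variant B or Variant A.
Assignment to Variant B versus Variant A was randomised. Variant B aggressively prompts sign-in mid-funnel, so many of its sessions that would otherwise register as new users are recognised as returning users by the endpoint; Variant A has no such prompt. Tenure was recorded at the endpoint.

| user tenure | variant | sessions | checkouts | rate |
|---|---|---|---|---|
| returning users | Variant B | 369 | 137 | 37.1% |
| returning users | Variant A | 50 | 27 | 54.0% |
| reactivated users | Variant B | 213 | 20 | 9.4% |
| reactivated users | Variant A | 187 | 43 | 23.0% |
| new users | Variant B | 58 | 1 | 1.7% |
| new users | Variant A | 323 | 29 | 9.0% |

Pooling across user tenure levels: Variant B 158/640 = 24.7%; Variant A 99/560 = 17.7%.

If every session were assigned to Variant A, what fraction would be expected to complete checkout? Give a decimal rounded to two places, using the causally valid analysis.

User tenure is downstream of the variant. One should not condition on a consequence of treatment, so the overall rates are the right comparison.
So P(outcome | do(Variant A)) is just the pooled rate for Variant A: 99/560 = 0.177.

0.18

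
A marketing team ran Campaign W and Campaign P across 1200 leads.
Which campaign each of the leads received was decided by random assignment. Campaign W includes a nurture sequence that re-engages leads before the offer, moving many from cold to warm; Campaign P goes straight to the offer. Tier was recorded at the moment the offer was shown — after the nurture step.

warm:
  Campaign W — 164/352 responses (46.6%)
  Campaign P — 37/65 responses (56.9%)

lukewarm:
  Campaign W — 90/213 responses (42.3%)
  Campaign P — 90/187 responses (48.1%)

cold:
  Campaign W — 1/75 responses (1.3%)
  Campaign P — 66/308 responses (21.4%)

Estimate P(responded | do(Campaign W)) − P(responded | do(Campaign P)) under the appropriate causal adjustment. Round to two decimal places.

Engagement tier is recorded after the campaign and is itself shifted by it — it sits on the causal path from campaign to outcome. Conditioning on a mediator would strip out part of the effect we want; the pooled comparison gives the total causal effect.
The causal difference is the pooled difference: 0.398 − 0.345 = +0.054.

+0.05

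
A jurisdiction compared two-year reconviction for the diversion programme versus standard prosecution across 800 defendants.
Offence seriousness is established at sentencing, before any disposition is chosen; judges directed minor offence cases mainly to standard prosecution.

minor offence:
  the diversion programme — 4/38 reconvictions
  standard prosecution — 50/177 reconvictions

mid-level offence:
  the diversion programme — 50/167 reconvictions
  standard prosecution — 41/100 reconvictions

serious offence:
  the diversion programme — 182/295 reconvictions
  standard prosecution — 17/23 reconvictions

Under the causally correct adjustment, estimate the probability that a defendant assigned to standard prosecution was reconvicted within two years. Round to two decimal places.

The imbalance in offence seriousness arose from how defendants were allocated, not from anything the disposition did; and offence seriousness independently affects the outcome. The pooled gap is confounded — condition on offence seriousness.
Standardising standard prosecution to the population offence seriousness mix: 0.269·50/177 + 0.334·41/100 + 0.398·17/23 = 0.507.

0.51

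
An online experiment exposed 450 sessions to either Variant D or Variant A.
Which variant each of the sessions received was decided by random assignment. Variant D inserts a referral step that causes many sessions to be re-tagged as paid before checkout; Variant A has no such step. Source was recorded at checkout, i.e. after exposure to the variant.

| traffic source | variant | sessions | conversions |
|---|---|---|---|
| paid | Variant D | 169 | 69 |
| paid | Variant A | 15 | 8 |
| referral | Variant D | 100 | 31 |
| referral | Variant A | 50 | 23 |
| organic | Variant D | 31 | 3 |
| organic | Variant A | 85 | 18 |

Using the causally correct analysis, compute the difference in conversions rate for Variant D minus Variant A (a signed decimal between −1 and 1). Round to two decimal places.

Within every traffic source level Variant A has the higher rate, yet pooled Variant D does — Simpson's reversal.
Traffic source is recorded after the variant and is itself shifted by it — it sits on the causal path from variant to outcome. Conditioning on a mediator would strip out part of the effect we want; the pooled comparison gives the total causal effect.
The causal difference is the pooled difference: 0.343 − 0.327 = +0.017.

+0.02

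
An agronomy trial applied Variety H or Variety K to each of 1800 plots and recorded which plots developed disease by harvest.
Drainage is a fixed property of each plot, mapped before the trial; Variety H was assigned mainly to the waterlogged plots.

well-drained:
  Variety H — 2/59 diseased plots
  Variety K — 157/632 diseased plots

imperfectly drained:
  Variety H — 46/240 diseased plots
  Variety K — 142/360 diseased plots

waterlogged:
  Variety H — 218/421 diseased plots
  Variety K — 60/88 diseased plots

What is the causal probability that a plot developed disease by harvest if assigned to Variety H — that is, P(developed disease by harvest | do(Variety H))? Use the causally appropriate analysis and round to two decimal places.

Field drainage is set before the variety has any effect — it is not caused by the variety — and it independently drives the outcome. That makes it a confounder, so the causal comparison is within field drainage levels.
Standardising Variety H to the population field drainage mix: 0.384·2/59 + 0.333·46/240 + 0.283·218/421 = 0.223.

0.22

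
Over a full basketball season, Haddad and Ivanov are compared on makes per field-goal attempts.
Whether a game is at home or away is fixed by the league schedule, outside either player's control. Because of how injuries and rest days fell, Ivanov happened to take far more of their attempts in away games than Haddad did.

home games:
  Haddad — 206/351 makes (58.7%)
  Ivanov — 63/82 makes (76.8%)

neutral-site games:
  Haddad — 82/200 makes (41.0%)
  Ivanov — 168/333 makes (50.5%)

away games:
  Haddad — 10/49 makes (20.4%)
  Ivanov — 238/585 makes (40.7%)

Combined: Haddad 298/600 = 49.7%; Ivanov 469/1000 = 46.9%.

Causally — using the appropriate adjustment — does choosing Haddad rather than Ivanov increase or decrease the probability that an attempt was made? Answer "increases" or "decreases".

Here game venue is a common cause — it drives both which player a case falls under and the outcome. The crude comparison mixes populations; the stratum-specific rates are the causally relevant ones.
Within each level — home games: 58.7% vs 76.8%; neutral-site games: 41.0% vs 50.5%; away games: 20.4% vs 40.7% — Ivanov is higher every time.

decreases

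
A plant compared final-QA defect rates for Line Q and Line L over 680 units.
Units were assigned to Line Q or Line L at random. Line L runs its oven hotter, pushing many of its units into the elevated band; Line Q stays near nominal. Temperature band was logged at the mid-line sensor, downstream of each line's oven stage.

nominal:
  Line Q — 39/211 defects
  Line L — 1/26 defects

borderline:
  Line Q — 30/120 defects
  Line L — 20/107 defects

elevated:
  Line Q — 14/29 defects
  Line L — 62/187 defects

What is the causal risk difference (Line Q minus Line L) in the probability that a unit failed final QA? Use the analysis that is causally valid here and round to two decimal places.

Stratifying would compare lines among units the lines themselves sorted into in-process temperature band groups — a form of selection on an intermediate. The unconditioned pooled rates give the total causal effect.
The causal difference is the pooled difference: 0.231 − 0.259 = -0.029.

-0.03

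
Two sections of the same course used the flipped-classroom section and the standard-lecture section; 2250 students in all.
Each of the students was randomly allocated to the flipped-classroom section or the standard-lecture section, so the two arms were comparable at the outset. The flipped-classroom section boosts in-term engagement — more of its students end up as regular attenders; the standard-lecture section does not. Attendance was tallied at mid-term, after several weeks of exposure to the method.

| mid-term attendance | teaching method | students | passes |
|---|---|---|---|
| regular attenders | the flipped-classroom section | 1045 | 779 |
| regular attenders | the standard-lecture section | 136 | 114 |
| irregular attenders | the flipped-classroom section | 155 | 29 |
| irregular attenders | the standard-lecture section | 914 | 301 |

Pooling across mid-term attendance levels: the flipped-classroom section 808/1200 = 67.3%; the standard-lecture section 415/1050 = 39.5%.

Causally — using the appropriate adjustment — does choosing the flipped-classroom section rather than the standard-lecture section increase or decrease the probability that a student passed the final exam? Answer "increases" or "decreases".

increases

The stratified and pooled comparisons disagree (the standard-lecture section wins within each mid-term attendance; the flipped-classroom section wins overall), so the answer turns on the causal role of mid-term attendance.
Because the teaching method influences mid-term attendance, mid-term attendance is a post-treatment mediator, not a confounder. Stratifying on it would bias the estimate; the causal effect is the crude pooled difference.
Pooled: the flipped-classroom section 67.3% vs the standard-lecture section 39.5%; the flipped-classroom section is higher overall.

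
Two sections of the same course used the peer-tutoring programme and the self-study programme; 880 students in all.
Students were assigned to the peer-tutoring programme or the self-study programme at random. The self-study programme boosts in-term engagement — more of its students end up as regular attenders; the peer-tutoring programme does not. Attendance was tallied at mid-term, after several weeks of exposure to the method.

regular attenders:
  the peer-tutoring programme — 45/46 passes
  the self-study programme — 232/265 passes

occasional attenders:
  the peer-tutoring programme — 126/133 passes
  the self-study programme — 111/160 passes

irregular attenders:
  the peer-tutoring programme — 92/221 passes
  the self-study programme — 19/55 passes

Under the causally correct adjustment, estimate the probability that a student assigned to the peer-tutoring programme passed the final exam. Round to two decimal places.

0.66

Stratifying would compare teaching methods among students the teaching methods themselves sorted into mid-term attendance groups — a form of selection on an intermediate. The unconditioned pooled rates give the total causal effect.
So P(outcome | do(the peer-tutoring programme)) is just the pooled rate for the peer-tutoring programme: 263/400 = 0.657.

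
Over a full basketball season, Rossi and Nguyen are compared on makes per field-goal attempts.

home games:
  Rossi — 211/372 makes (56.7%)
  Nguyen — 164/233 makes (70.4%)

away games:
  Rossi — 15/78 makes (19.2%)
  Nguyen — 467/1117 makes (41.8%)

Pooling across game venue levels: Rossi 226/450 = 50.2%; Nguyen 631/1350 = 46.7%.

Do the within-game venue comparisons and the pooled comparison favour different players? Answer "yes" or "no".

Within each game venue level (home games 56.7% vs 70.4%; away games 19.2% vs 41.8%), Nguyen has the higher rate every time. Pooled: 50.2% vs 46.7% — Rossi has the higher rate overall. The two comparisons disagree.

yes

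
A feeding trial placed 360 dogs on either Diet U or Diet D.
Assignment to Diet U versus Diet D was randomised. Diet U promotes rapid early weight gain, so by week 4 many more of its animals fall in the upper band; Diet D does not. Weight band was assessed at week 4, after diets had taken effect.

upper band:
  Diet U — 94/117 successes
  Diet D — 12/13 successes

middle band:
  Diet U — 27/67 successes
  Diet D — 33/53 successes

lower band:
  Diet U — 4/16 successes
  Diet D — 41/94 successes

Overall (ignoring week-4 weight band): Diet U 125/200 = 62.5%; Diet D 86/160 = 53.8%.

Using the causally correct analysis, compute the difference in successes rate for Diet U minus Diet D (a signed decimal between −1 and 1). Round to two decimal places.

+0.09

The week-4 weight band-specific comparison favours Diet D throughout, but the pooled figures favour Diet U. The question is whether to condition on week-4 weight band.
Stratifying would compare diets among dogs the diets themselves sorted into week-4 weight band groups — a form of selection on an intermediate. The unconditioned pooled rates give the total causal effect.
The causal difference is the pooled difference: 0.625 − 0.537 = +0.087.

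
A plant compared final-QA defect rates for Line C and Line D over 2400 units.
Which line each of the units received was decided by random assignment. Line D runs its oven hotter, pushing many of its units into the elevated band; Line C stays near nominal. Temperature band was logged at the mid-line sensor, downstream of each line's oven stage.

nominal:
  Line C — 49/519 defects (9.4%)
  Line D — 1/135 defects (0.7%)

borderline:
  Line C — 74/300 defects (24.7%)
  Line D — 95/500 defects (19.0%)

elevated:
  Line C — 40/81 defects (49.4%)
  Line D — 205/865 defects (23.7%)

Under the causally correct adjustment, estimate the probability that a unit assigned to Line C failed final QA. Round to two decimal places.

0.18

In-process temperature band is recorded after the line and is itself shifted by it — it sits on the causal path from line to outcome. Conditioning on a mediator would strip out part of the effect we want; the pooled comparison gives the total causal effect.
So P(outcome | do(Line C)) is just the pooled rate for Line C: 163/900 = 0.181.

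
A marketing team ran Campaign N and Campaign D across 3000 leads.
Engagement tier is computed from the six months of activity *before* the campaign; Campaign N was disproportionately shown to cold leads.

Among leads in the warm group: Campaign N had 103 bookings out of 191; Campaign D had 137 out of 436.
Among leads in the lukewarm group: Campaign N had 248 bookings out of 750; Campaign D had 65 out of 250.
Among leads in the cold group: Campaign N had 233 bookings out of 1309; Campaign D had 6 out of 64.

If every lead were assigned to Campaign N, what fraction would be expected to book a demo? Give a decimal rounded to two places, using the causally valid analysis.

0.30

The stratified and pooled comparisons disagree (Campaign N wins within each engagement tier; Campaign D wins overall), so the answer turns on the causal role of engagement tier.
Since engagement tier is a pre-existing factor (not a product of the campaign) and it affects the outcome on its own, it is a confounder. The stratified rates, not the pooled rate, identify the causal effect.
Standardising Campaign N to the population engagement tier mix: 0.209·103/191 + 0.333·248/750 + 0.458·233/1309 = 0.304.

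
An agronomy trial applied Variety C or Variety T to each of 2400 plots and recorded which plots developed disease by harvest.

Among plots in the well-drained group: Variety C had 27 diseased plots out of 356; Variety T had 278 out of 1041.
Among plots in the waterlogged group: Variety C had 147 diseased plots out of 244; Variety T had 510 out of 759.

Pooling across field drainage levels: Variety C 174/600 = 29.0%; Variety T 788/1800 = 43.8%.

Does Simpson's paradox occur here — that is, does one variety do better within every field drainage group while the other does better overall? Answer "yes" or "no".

Within each field drainage level (well-drained 7.6% vs 26.7%; waterlogged 60.2% vs 67.2%), Variety C has the lower rate every time. Pooled: 29.0% vs 43.8% — Variety C has the lower rate overall. They agree.

no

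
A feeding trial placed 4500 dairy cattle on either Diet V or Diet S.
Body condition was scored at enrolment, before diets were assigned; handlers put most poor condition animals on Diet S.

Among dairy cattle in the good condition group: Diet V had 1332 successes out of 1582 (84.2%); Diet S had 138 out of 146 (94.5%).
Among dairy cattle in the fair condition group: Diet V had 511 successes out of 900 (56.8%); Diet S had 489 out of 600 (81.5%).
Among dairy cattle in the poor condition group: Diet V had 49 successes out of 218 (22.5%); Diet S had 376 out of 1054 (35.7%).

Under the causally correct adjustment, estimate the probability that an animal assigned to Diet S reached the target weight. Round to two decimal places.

The stratified and pooled comparisons disagree (Diet S wins within each starting body condition; Diet V wins overall), so the answer turns on the causal role of starting body condition.
The imbalance in starting body condition arose from how dairy cattle were allocated, not from anything the diet did; and starting body condition independently affects the outcome. The pooled gap is confounded — condition on starting body condition.
Standardising Diet S to the population starting body condition mix: 0.384·138/146 + 0.333·489/600 + 0.283·376/1054 = 0.735.

0.74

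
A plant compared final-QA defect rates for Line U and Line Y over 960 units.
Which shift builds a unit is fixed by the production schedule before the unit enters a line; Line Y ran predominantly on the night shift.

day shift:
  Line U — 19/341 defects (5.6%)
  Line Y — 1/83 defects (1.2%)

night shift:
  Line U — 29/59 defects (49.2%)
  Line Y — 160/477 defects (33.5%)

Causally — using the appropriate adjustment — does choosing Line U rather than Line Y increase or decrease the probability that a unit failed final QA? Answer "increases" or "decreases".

The imbalance in shift arose from how units were allocated, not from anything the line did; and shift independently affects the outcome. The pooled gap is confounded — condition on shift.
Within each level — day shift: 5.6% vs 1.2%; night shift: 49.2% vs 33.5% — Line Y is lower every time.

increases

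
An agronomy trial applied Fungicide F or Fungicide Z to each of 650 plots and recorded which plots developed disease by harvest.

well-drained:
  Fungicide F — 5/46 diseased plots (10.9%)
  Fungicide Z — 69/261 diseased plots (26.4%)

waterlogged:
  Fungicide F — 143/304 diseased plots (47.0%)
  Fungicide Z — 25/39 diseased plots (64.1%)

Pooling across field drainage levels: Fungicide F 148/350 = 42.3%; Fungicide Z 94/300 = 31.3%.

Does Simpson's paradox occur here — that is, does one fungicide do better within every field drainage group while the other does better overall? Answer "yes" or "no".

Within each field drainage level (well-drained 10.9% vs 26.4%; waterlogged 47.0% vs 64.1%), Fungicide F has the lower rate every time. Pooled: 42.3% vs 31.3% — Fungicide Z has the lower rate overall. The two comparisons disagree.

yes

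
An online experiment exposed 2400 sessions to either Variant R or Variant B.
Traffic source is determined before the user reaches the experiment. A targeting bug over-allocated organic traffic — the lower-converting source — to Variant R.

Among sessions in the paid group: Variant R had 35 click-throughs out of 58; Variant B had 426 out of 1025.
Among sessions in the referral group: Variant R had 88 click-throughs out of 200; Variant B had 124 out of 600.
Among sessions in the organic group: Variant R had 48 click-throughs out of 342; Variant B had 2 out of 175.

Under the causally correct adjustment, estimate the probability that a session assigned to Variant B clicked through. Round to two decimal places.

0.26

Within every traffic source level Variant R has the higher rate, yet pooled Variant B does — Simpson's reversal.
Since traffic source is a pre-existing factor (not a product of the variant) and it affects the outcome on its own, it is a confounder. The stratified rates, not the pooled rate, identify the causal effect.
Standardising Variant B to the population traffic source mix: 0.451·426/1025 + 0.333·124/600 + 0.215·2/175 = 0.259.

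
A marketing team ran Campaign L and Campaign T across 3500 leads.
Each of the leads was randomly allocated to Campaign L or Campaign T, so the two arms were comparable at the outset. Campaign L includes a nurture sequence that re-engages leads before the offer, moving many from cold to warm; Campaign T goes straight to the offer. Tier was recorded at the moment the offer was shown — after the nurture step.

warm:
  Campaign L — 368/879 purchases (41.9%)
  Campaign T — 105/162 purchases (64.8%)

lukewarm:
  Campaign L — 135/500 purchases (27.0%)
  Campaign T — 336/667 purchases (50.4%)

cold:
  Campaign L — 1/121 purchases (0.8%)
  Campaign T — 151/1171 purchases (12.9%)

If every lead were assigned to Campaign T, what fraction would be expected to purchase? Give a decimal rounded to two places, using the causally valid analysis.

Because the campaign influences engagement tier, engagement tier is a post-treatment mediator, not a confounder. Stratifying on it would bias the estimate; the causal effect is the crude pooled difference.
So P(outcome | do(Campaign T)) is just the pooled rate for Campaign T: 592/2000 = 0.296.

0.30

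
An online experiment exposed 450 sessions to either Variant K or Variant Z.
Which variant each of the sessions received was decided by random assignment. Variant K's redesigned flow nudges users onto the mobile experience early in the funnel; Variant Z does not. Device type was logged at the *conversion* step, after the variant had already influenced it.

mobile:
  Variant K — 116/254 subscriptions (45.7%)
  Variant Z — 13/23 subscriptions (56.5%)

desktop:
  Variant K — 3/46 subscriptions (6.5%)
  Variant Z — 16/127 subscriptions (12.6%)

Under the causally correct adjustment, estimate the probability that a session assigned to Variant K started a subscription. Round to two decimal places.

0.40

The device type-specific comparison favours Variant Z throughout, but the pooled figures favour Variant K. The question is whether to condition on device type.
Device type is recorded after the variant and is itself shifted by it — it sits on the causal path from variant to outcome. Conditioning on a mediator would strip out part of the effect we want; the pooled comparison gives the total causal effect.
So P(outcome | do(Variant K)) is just the pooled rate for Variant K: 119/300 = 0.397.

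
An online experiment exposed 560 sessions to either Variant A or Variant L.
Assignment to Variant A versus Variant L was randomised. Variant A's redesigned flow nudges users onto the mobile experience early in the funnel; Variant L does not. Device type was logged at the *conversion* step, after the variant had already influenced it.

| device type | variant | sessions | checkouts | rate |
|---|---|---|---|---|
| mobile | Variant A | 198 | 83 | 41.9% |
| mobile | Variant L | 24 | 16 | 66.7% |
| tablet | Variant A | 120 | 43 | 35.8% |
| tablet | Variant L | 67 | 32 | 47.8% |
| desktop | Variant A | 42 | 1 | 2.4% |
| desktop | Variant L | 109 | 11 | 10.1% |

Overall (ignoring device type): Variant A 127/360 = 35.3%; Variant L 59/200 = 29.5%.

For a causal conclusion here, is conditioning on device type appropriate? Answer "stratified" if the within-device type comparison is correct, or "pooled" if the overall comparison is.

Stratifying would compare variants among sessions the variants themselves sorted into device type groups — a form of selection on an intermediate. The unconditioned pooled rates give the total causal effect.
Pooled: Variant A 35.3% vs Variant L 29.5%; Variant A is higher overall.

pooled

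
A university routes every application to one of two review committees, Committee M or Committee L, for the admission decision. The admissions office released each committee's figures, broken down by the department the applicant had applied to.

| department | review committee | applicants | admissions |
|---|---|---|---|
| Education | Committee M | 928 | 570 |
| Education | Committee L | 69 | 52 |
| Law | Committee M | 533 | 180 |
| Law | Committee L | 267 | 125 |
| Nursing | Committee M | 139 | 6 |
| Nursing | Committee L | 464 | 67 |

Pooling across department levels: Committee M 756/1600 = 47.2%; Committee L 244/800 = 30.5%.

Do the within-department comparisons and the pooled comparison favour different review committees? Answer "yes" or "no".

yes

Within each department level (Education 61.4% vs 75.4%; Law 33.8% vs 46.8%; Nursing 4.3% vs 14.4%), Committee L has the higher rate every time. Pooled: 47.2% vs 30.5% — Committee M has the higher rate overall. The two comparisons disagree.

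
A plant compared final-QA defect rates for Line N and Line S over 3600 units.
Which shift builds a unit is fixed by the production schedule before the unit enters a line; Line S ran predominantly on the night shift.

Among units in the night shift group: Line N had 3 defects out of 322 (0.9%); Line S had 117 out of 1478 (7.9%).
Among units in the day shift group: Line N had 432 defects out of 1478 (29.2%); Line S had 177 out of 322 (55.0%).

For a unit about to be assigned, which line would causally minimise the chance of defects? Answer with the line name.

Within every shift level Line N has the lower rate, yet pooled Line S does — Simpson's reversal.
Here shift is a common cause — it drives both which line a case falls under and the outcome. The crude comparison mixes populations; the stratum-specific rates are the causally relevant ones.
Within each level — night shift: 0.9% vs 7.9%; day shift: 29.2% vs 55.0% — Line N is lower every time.

Line N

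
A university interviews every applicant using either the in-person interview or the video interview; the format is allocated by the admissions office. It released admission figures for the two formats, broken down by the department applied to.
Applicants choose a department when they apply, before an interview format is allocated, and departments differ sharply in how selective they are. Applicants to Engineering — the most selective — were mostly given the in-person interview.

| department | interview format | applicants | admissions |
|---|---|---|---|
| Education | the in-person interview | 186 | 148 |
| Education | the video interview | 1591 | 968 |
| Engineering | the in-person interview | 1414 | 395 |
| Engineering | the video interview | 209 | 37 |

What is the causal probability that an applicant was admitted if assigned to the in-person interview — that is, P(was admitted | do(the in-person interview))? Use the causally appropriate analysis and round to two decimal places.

Department satisfies the back-door criterion: it is not a descendant of the interview format, and it blocks the spurious path from interview format to outcome. Adjusting for it (i.e., using the within-department rates) gives the causal effect.
Standardising the in-person interview to the population department mix: 0.523·148/186 + 0.477·395/1414 = 0.549.

0.55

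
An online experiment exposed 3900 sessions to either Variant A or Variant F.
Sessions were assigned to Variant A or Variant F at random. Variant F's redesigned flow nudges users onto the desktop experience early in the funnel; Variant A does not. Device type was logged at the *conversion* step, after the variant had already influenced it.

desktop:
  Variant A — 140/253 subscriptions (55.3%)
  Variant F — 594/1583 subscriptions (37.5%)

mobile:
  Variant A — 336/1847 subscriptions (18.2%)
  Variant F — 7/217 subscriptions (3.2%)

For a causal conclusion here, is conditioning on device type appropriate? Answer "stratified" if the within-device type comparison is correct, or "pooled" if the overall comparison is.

Variant A is higher inside every device type stratum but Variant F is higher in aggregate. Whether to stratify depends on how device type relates to the variant.
Because the variant influences device type, device type is a post-treatment mediator, not a confounder. Stratifying on it would bias the estimate; the causal effect is the crude pooled difference.
Pooled: Variant A 22.7% vs Variant F 33.4%; Variant F is higher overall.

pooled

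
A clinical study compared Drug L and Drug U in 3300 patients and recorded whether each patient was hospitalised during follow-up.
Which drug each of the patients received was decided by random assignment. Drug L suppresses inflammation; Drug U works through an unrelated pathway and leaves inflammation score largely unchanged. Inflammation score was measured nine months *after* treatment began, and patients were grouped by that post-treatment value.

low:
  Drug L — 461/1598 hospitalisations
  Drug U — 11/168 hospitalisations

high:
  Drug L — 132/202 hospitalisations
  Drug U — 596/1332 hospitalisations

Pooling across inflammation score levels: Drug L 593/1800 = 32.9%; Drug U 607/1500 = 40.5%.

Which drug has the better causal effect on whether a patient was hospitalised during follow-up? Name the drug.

Drug L

Inflammation score here is a post-treatment variable shaped by the drug; conditioning on it would introduce bias rather than remove it. The overall comparison is the causal one.
Pooled: Drug L 32.9% vs Drug U 40.5%; Drug L is lower overall.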